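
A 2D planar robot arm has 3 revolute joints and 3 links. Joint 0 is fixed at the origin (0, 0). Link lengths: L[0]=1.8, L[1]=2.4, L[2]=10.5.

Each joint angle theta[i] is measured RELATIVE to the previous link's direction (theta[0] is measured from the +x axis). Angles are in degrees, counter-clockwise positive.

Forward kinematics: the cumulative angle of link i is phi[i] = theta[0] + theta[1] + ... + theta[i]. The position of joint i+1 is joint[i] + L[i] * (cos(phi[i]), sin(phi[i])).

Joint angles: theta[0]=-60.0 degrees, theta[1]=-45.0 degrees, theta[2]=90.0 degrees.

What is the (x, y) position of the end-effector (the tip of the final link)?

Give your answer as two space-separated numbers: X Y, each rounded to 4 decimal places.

Answer: 10.4211 -6.5947

Derivation:
joint[0] = (0.0000, 0.0000)  (base)
link 0: phi[0] = -60 = -60 deg
  cos(-60 deg) = 0.5000, sin(-60 deg) = -0.8660
  joint[1] = (0.0000, 0.0000) + 1.8 * (0.5000, -0.8660) = (0.0000 + 0.9000, 0.0000 + -1.5588) = (0.9000, -1.5588)
link 1: phi[1] = -60 + -45 = -105 deg
  cos(-105 deg) = -0.2588, sin(-105 deg) = -0.9659
  joint[2] = (0.9000, -1.5588) + 2.4 * (-0.2588, -0.9659) = (0.9000 + -0.6212, -1.5588 + -2.3182) = (0.2788, -3.8771)
link 2: phi[2] = -60 + -45 + 90 = -15 deg
  cos(-15 deg) = 0.9659, sin(-15 deg) = -0.2588
  joint[3] = (0.2788, -3.8771) + 10.5 * (0.9659, -0.2588) = (0.2788 + 10.1422, -3.8771 + -2.7176) = (10.4211, -6.5947)
End effector: (10.4211, -6.5947)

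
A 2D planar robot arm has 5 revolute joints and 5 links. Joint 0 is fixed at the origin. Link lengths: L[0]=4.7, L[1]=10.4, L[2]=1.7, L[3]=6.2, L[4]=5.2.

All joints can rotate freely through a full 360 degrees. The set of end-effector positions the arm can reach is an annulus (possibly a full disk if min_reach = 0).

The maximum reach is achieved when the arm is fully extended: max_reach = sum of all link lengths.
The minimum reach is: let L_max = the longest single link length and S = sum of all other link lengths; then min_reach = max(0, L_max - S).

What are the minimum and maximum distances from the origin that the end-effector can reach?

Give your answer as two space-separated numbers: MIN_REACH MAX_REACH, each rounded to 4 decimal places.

Answer: 0.0000 28.2000

Derivation:
Link lengths: [4.7, 10.4, 1.7, 6.2, 5.2]
max_reach = 4.7 + 10.4 + 1.7 + 6.2 + 5.2 = 28.2
L_max = max([4.7, 10.4, 1.7, 6.2, 5.2]) = 10.4
S (sum of others) = 28.2 - 10.4 = 17.8
min_reach = max(0, 10.4 - 17.8) = max(0, -7.4) = 0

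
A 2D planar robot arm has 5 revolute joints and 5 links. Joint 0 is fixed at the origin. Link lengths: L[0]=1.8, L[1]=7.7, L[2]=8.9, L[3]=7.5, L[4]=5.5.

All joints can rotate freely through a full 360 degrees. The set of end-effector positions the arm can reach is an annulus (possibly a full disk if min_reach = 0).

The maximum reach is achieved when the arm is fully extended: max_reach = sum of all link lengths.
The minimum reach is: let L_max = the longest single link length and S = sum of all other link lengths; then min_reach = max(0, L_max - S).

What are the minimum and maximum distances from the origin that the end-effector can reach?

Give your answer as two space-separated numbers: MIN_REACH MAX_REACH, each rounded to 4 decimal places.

Answer: 0.0000 31.4000

Derivation:
Link lengths: [1.8, 7.7, 8.9, 7.5, 5.5]
max_reach = 1.8 + 7.7 + 8.9 + 7.5 + 5.5 = 31.4
L_max = max([1.8, 7.7, 8.9, 7.5, 5.5]) = 8.9
S (sum of others) = 31.4 - 8.9 = 22.5
min_reach = max(0, 8.9 - 22.5) = max(0, -13.6) = 0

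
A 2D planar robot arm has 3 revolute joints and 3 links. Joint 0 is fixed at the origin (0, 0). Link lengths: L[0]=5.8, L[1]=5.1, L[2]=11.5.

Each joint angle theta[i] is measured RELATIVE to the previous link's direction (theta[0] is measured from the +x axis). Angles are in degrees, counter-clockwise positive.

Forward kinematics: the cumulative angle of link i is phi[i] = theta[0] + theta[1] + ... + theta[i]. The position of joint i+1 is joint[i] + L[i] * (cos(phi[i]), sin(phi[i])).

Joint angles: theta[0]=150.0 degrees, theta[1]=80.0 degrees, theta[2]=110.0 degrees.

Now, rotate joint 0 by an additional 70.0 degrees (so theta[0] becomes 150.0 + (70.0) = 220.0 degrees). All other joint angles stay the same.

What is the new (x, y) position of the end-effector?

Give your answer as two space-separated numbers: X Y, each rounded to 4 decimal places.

Answer: 5.4990 0.6646

Derivation:
joint[0] = (0.0000, 0.0000)  (base)
link 0: phi[0] = 220 = 220 deg
  cos(220 deg) = -0.7660, sin(220 deg) = -0.6428
  joint[1] = (0.0000, 0.0000) + 5.8 * (-0.7660, -0.6428) = (0.0000 + -4.4431, 0.0000 + -3.7282) = (-4.4431, -3.7282)
link 1: phi[1] = 220 + 80 = 300 deg
  cos(300 deg) = 0.5000, sin(300 deg) = -0.8660
  joint[2] = (-4.4431, -3.7282) + 5.1 * (0.5000, -0.8660) = (-4.4431 + 2.5500, -3.7282 + -4.4167) = (-1.8931, -8.1449)
link 2: phi[2] = 220 + 80 + 110 = 410 deg
  cos(410 deg) = 0.6428, sin(410 deg) = 0.7660
  joint[3] = (-1.8931, -8.1449) + 11.5 * (0.6428, 0.7660) = (-1.8931 + 7.3921, -8.1449 + 8.8095) = (5.4990, 0.6646)
End effector: (5.4990, 0.6646)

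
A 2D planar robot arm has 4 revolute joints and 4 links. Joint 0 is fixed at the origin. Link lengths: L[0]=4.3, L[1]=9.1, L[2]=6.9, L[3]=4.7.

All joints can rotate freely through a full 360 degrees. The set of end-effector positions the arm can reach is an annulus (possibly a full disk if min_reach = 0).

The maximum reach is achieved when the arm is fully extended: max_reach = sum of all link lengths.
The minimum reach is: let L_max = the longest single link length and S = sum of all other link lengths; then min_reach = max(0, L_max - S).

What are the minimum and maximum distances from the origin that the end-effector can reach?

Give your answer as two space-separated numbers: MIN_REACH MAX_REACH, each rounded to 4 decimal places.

Link lengths: [4.3, 9.1, 6.9, 4.7]
max_reach = 4.3 + 9.1 + 6.9 + 4.7 = 25
L_max = max([4.3, 9.1, 6.9, 4.7]) = 9.1
S (sum of others) = 25 - 9.1 = 15.9
min_reach = max(0, 9.1 - 15.9) = max(0, -6.8) = 0

Answer: 0.0000 25.0000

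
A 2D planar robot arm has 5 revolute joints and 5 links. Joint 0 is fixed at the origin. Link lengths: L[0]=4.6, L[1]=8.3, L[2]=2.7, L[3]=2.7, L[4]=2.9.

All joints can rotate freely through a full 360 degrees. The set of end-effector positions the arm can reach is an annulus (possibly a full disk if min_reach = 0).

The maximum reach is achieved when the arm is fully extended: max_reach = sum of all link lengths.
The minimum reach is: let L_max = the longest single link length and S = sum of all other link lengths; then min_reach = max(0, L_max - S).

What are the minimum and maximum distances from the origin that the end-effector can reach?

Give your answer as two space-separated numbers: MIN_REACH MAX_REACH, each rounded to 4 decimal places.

Link lengths: [4.6, 8.3, 2.7, 2.7, 2.9]
max_reach = 4.6 + 8.3 + 2.7 + 2.7 + 2.9 = 21.2
L_max = max([4.6, 8.3, 2.7, 2.7, 2.9]) = 8.3
S (sum of others) = 21.2 - 8.3 = 12.9
min_reach = max(0, 8.3 - 12.9) = max(0, -4.6) = 0

Answer: 0.0000 21.2000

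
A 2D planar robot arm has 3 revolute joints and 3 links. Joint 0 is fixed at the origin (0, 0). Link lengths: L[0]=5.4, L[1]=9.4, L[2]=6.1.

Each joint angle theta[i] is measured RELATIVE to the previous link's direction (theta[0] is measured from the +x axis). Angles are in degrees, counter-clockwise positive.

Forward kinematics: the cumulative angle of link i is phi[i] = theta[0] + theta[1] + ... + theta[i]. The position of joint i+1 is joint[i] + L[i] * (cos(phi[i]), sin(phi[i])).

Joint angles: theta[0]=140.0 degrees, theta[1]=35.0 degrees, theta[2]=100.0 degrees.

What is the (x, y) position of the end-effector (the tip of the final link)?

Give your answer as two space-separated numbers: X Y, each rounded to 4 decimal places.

joint[0] = (0.0000, 0.0000)  (base)
link 0: phi[0] = 140 = 140 deg
  cos(140 deg) = -0.7660, sin(140 deg) = 0.6428
  joint[1] = (0.0000, 0.0000) + 5.4 * (-0.7660, 0.6428) = (0.0000 + -4.1366, 0.0000 + 3.4711) = (-4.1366, 3.4711)
link 1: phi[1] = 140 + 35 = 175 deg
  cos(175 deg) = -0.9962, sin(175 deg) = 0.0872
  joint[2] = (-4.1366, 3.4711) + 9.4 * (-0.9962, 0.0872) = (-4.1366 + -9.3642, 3.4711 + 0.8193) = (-13.5009, 4.2903)
link 2: phi[2] = 140 + 35 + 100 = 275 deg
  cos(275 deg) = 0.0872, sin(275 deg) = -0.9962
  joint[3] = (-13.5009, 4.2903) + 6.1 * (0.0872, -0.9962) = (-13.5009 + 0.5317, 4.2903 + -6.0768) = (-12.9692, -1.7865)
End effector: (-12.9692, -1.7865)

Answer: -12.9692 -1.7865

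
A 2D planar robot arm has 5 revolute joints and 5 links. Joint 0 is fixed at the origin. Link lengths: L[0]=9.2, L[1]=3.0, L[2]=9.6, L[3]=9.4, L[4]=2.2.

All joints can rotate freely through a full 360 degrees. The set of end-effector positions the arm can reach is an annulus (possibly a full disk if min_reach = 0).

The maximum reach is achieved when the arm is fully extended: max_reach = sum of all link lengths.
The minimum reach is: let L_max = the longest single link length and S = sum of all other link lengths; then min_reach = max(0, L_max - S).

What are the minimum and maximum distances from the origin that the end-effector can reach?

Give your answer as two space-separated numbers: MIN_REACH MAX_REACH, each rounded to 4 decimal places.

Answer: 0.0000 33.4000

Derivation:
Link lengths: [9.2, 3.0, 9.6, 9.4, 2.2]
max_reach = 9.2 + 3 + 9.6 + 9.4 + 2.2 = 33.4
L_max = max([9.2, 3.0, 9.6, 9.4, 2.2]) = 9.6
S (sum of others) = 33.4 - 9.6 = 23.8
min_reach = max(0, 9.6 - 23.8) = max(0, -14.2) = 0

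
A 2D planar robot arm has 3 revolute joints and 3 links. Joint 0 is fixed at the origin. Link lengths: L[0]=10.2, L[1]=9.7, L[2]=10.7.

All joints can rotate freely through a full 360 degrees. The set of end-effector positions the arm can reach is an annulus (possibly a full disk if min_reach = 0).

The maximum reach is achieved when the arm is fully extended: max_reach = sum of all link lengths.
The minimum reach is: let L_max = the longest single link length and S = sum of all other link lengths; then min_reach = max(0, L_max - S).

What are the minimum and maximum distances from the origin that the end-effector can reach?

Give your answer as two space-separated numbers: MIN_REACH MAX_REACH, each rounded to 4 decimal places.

Link lengths: [10.2, 9.7, 10.7]
max_reach = 10.2 + 9.7 + 10.7 = 30.6
L_max = max([10.2, 9.7, 10.7]) = 10.7
S (sum of others) = 30.6 - 10.7 = 19.9
min_reach = max(0, 10.7 - 19.9) = max(0, -9.2) = 0

Answer: 0.0000 30.6000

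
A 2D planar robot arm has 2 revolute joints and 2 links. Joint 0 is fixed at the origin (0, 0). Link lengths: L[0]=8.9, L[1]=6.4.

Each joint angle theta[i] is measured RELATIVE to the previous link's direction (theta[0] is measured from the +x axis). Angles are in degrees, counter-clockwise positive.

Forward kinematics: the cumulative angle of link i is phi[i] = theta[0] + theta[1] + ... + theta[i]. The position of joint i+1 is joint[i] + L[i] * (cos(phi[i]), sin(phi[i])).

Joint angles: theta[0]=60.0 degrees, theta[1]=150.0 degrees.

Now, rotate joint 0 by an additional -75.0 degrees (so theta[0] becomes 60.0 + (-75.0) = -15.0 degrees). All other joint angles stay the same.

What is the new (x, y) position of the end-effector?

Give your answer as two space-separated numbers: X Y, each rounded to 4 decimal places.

Answer: 4.0713 2.2220

Derivation:
joint[0] = (0.0000, 0.0000)  (base)
link 0: phi[0] = -15 = -15 deg
  cos(-15 deg) = 0.9659, sin(-15 deg) = -0.2588
  joint[1] = (0.0000, 0.0000) + 8.9 * (0.9659, -0.2588) = (0.0000 + 8.5967, 0.0000 + -2.3035) = (8.5967, -2.3035)
link 1: phi[1] = -15 + 150 = 135 deg
  cos(135 deg) = -0.7071, sin(135 deg) = 0.7071
  joint[2] = (8.5967, -2.3035) + 6.4 * (-0.7071, 0.7071) = (8.5967 + -4.5255, -2.3035 + 4.5255) = (4.0713, 2.2220)
End effector: (4.0713, 2.2220)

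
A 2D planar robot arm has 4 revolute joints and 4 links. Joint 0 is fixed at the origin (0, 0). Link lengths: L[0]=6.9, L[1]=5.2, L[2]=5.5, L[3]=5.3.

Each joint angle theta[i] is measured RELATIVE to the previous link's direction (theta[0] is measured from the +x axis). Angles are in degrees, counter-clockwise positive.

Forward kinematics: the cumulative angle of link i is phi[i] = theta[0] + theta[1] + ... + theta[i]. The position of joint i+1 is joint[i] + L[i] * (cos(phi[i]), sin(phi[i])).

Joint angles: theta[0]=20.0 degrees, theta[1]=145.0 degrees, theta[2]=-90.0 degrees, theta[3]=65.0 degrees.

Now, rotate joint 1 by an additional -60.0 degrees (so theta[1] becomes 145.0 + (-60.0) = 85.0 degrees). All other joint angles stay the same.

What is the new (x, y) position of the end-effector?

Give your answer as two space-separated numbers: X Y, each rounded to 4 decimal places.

joint[0] = (0.0000, 0.0000)  (base)
link 0: phi[0] = 20 = 20 deg
  cos(20 deg) = 0.9397, sin(20 deg) = 0.3420
  joint[1] = (0.0000, 0.0000) + 6.9 * (0.9397, 0.3420) = (0.0000 + 6.4839, 0.0000 + 2.3599) = (6.4839, 2.3599)
link 1: phi[1] = 20 + 85 = 105 deg
  cos(105 deg) = -0.2588, sin(105 deg) = 0.9659
  joint[2] = (6.4839, 2.3599) + 5.2 * (-0.2588, 0.9659) = (6.4839 + -1.3459, 2.3599 + 5.0228) = (5.1380, 7.3828)
link 2: phi[2] = 20 + 85 + -90 = 15 deg
  cos(15 deg) = 0.9659, sin(15 deg) = 0.2588
  joint[3] = (5.1380, 7.3828) + 5.5 * (0.9659, 0.2588) = (5.1380 + 5.3126, 7.3828 + 1.4235) = (10.4506, 8.8063)
link 3: phi[3] = 20 + 85 + -90 + 65 = 80 deg
  cos(80 deg) = 0.1736, sin(80 deg) = 0.9848
  joint[4] = (10.4506, 8.8063) + 5.3 * (0.1736, 0.9848) = (10.4506 + 0.9203, 8.8063 + 5.2195) = (11.3709, 14.0257)
End effector: (11.3709, 14.0257)

Answer: 11.3709 14.0257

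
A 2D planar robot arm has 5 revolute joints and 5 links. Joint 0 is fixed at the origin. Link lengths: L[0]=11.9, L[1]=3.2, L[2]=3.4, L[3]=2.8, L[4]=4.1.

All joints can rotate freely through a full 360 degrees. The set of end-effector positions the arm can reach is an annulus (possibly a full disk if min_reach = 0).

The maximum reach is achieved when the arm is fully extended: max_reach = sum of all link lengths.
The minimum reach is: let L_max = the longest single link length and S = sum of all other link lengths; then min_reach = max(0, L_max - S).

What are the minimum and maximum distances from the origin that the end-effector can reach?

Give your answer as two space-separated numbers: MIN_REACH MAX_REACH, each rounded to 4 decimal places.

Link lengths: [11.9, 3.2, 3.4, 2.8, 4.1]
max_reach = 11.9 + 3.2 + 3.4 + 2.8 + 4.1 = 25.4
L_max = max([11.9, 3.2, 3.4, 2.8, 4.1]) = 11.9
S (sum of others) = 25.4 - 11.9 = 13.5
min_reach = max(0, 11.9 - 13.5) = max(0, -1.6) = 0

Answer: 0.0000 25.4000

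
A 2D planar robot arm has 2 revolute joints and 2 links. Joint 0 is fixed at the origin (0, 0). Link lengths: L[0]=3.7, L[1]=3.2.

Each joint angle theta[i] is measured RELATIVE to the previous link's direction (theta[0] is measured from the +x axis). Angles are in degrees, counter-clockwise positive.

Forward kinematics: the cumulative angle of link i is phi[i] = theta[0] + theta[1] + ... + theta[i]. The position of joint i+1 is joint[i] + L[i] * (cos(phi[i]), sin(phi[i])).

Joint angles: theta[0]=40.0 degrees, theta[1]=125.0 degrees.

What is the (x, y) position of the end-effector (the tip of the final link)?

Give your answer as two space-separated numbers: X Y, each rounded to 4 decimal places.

joint[0] = (0.0000, 0.0000)  (base)
link 0: phi[0] = 40 = 40 deg
  cos(40 deg) = 0.7660, sin(40 deg) = 0.6428
  joint[1] = (0.0000, 0.0000) + 3.7 * (0.7660, 0.6428) = (0.0000 + 2.8344, 0.0000 + 2.3783) = (2.8344, 2.3783)
link 1: phi[1] = 40 + 125 = 165 deg
  cos(165 deg) = -0.9659, sin(165 deg) = 0.2588
  joint[2] = (2.8344, 2.3783) + 3.2 * (-0.9659, 0.2588) = (2.8344 + -3.0910, 2.3783 + 0.8282) = (-0.2566, 3.2065)
End effector: (-0.2566, 3.2065)

Answer: -0.2566 3.2065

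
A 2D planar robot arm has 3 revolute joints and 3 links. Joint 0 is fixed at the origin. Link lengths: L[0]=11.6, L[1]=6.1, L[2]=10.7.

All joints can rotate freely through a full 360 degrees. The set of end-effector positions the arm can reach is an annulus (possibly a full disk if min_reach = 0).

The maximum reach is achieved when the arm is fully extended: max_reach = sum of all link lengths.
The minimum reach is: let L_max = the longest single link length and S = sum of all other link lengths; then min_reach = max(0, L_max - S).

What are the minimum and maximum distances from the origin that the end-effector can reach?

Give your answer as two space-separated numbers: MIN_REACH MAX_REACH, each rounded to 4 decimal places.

Answer: 0.0000 28.4000

Derivation:
Link lengths: [11.6, 6.1, 10.7]
max_reach = 11.6 + 6.1 + 10.7 = 28.4
L_max = max([11.6, 6.1, 10.7]) = 11.6
S (sum of others) = 28.4 - 11.6 = 16.8
min_reach = max(0, 11.6 - 16.8) = max(0, -5.2) = 0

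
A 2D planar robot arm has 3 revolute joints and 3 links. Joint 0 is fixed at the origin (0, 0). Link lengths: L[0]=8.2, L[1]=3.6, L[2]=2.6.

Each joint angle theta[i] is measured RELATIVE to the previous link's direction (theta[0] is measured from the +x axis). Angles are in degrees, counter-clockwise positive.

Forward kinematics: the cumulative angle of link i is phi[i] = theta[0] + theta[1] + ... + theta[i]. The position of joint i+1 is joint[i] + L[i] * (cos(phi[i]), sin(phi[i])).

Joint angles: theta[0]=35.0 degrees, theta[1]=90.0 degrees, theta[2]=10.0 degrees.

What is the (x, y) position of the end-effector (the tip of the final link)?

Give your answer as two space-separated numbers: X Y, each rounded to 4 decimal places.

joint[0] = (0.0000, 0.0000)  (base)
link 0: phi[0] = 35 = 35 deg
  cos(35 deg) = 0.8192, sin(35 deg) = 0.5736
  joint[1] = (0.0000, 0.0000) + 8.2 * (0.8192, 0.5736) = (0.0000 + 6.7170, 0.0000 + 4.7033) = (6.7170, 4.7033)
link 1: phi[1] = 35 + 90 = 125 deg
  cos(125 deg) = -0.5736, sin(125 deg) = 0.8192
  joint[2] = (6.7170, 4.7033) + 3.6 * (-0.5736, 0.8192) = (6.7170 + -2.0649, 4.7033 + 2.9489) = (4.6522, 7.6523)
link 2: phi[2] = 35 + 90 + 10 = 135 deg
  cos(135 deg) = -0.7071, sin(135 deg) = 0.7071
  joint[3] = (4.6522, 7.6523) + 2.6 * (-0.7071, 0.7071) = (4.6522 + -1.8385, 7.6523 + 1.8385) = (2.8137, 9.4908)
End effector: (2.8137, 9.4908)

Answer: 2.8137 9.4908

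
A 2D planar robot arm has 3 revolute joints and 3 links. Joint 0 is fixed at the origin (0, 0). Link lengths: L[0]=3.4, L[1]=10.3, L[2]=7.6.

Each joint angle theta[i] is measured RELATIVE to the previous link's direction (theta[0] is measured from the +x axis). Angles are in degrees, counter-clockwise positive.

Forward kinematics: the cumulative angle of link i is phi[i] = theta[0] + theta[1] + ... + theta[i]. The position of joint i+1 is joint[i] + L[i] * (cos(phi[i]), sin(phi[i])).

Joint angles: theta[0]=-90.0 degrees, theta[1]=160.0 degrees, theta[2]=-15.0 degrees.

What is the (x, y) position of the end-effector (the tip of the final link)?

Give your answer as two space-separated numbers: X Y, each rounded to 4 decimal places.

joint[0] = (0.0000, 0.0000)  (base)
link 0: phi[0] = -90 = -90 deg
  cos(-90 deg) = 0.0000, sin(-90 deg) = -1.0000
  joint[1] = (0.0000, 0.0000) + 3.4 * (0.0000, -1.0000) = (0.0000 + 0.0000, 0.0000 + -3.4000) = (0.0000, -3.4000)
link 1: phi[1] = -90 + 160 = 70 deg
  cos(70 deg) = 0.3420, sin(70 deg) = 0.9397
  joint[2] = (0.0000, -3.4000) + 10.3 * (0.3420, 0.9397) = (0.0000 + 3.5228, -3.4000 + 9.6788) = (3.5228, 6.2788)
link 2: phi[2] = -90 + 160 + -15 = 55 deg
  cos(55 deg) = 0.5736, sin(55 deg) = 0.8192
  joint[3] = (3.5228, 6.2788) + 7.6 * (0.5736, 0.8192) = (3.5228 + 4.3592, 6.2788 + 6.2256) = (7.8820, 12.5044)
End effector: (7.8820, 12.5044)

Answer: 7.8820 12.5044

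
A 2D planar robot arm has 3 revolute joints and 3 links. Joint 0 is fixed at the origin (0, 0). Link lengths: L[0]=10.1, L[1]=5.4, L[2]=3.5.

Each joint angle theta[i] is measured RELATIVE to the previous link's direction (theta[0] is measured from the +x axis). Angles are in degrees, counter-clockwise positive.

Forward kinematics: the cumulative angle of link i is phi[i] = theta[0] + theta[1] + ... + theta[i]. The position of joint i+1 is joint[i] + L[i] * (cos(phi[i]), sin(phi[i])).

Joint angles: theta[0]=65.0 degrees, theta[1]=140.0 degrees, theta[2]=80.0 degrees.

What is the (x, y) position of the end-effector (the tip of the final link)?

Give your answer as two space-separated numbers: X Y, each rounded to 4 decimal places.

Answer: 0.2802 3.4908

Derivation:
joint[0] = (0.0000, 0.0000)  (base)
link 0: phi[0] = 65 = 65 deg
  cos(65 deg) = 0.4226, sin(65 deg) = 0.9063
  joint[1] = (0.0000, 0.0000) + 10.1 * (0.4226, 0.9063) = (0.0000 + 4.2684, 0.0000 + 9.1537) = (4.2684, 9.1537)
link 1: phi[1] = 65 + 140 = 205 deg
  cos(205 deg) = -0.9063, sin(205 deg) = -0.4226
  joint[2] = (4.2684, 9.1537) + 5.4 * (-0.9063, -0.4226) = (4.2684 + -4.8941, 9.1537 + -2.2821) = (-0.6256, 6.8716)
link 2: phi[2] = 65 + 140 + 80 = 285 deg
  cos(285 deg) = 0.2588, sin(285 deg) = -0.9659
  joint[3] = (-0.6256, 6.8716) + 3.5 * (0.2588, -0.9659) = (-0.6256 + 0.9059, 6.8716 + -3.3807) = (0.2802, 3.4908)
End effector: (0.2802, 3.4908)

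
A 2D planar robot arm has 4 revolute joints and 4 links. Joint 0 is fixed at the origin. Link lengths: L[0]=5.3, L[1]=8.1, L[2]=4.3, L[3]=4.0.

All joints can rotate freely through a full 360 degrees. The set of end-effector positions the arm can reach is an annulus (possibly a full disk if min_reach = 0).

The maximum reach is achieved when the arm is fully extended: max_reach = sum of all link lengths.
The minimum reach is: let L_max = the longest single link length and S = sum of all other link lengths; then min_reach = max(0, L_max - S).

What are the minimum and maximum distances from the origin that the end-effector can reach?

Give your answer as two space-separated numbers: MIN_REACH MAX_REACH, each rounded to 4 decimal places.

Link lengths: [5.3, 8.1, 4.3, 4.0]
max_reach = 5.3 + 8.1 + 4.3 + 4 = 21.7
L_max = max([5.3, 8.1, 4.3, 4.0]) = 8.1
S (sum of others) = 21.7 - 8.1 = 13.6
min_reach = max(0, 8.1 - 13.6) = max(0, -5.5) = 0

Answer: 0.0000 21.7000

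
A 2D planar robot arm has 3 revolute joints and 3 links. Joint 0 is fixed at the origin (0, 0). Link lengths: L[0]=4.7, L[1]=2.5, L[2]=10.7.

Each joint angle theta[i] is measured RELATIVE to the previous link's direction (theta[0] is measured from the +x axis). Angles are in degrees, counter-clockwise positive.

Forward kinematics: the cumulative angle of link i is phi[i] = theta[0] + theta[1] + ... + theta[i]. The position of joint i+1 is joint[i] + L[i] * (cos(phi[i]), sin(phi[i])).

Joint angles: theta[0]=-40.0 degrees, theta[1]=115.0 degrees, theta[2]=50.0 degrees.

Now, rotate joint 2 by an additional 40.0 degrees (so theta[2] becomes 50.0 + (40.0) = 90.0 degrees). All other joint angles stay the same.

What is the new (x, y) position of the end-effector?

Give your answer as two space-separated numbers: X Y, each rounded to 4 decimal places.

Answer: -6.0879 2.1631

Derivation:
joint[0] = (0.0000, 0.0000)  (base)
link 0: phi[0] = -40 = -40 deg
  cos(-40 deg) = 0.7660, sin(-40 deg) = -0.6428
  joint[1] = (0.0000, 0.0000) + 4.7 * (0.7660, -0.6428) = (0.0000 + 3.6004, 0.0000 + -3.0211) = (3.6004, -3.0211)
link 1: phi[1] = -40 + 115 = 75 deg
  cos(75 deg) = 0.2588, sin(75 deg) = 0.9659
  joint[2] = (3.6004, -3.0211) + 2.5 * (0.2588, 0.9659) = (3.6004 + 0.6470, -3.0211 + 2.4148) = (4.2475, -0.6063)
link 2: phi[2] = -40 + 115 + 90 = 165 deg
  cos(165 deg) = -0.9659, sin(165 deg) = 0.2588
  joint[3] = (4.2475, -0.6063) + 10.7 * (-0.9659, 0.2588) = (4.2475 + -10.3354, -0.6063 + 2.7694) = (-6.0879, 2.1631)
End effector: (-6.0879, 2.1631)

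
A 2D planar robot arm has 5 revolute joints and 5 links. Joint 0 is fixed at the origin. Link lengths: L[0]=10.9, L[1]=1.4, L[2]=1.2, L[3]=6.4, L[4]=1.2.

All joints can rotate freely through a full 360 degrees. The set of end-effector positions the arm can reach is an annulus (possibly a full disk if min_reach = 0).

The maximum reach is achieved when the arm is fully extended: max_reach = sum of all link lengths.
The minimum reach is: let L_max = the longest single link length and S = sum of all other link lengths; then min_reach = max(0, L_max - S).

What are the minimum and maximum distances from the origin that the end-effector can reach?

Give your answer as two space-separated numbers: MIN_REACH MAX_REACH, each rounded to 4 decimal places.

Link lengths: [10.9, 1.4, 1.2, 6.4, 1.2]
max_reach = 10.9 + 1.4 + 1.2 + 6.4 + 1.2 = 21.1
L_max = max([10.9, 1.4, 1.2, 6.4, 1.2]) = 10.9
S (sum of others) = 21.1 - 10.9 = 10.2
min_reach = max(0, 10.9 - 10.2) = max(0, 0.7) = 0.7

Answer: 0.7000 21.1000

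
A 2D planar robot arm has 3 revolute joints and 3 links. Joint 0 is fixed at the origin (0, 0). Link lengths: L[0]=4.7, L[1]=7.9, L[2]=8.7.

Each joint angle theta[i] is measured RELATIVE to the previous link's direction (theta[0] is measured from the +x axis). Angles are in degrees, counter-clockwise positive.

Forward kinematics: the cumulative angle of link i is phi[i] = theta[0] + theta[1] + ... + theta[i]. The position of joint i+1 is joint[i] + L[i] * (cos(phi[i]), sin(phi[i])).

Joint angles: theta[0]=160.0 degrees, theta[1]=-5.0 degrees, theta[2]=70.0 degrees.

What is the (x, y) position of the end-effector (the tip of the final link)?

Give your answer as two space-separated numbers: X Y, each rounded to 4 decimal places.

Answer: -17.7282 -1.2057

Derivation:
joint[0] = (0.0000, 0.0000)  (base)
link 0: phi[0] = 160 = 160 deg
  cos(160 deg) = -0.9397, sin(160 deg) = 0.3420
  joint[1] = (0.0000, 0.0000) + 4.7 * (-0.9397, 0.3420) = (0.0000 + -4.4166, 0.0000 + 1.6075) = (-4.4166, 1.6075)
link 1: phi[1] = 160 + -5 = 155 deg
  cos(155 deg) = -0.9063, sin(155 deg) = 0.4226
  joint[2] = (-4.4166, 1.6075) + 7.9 * (-0.9063, 0.4226) = (-4.4166 + -7.1598, 1.6075 + 3.3387) = (-11.5764, 4.9462)
link 2: phi[2] = 160 + -5 + 70 = 225 deg
  cos(225 deg) = -0.7071, sin(225 deg) = -0.7071
  joint[3] = (-11.5764, 4.9462) + 8.7 * (-0.7071, -0.7071) = (-11.5764 + -6.1518, 4.9462 + -6.1518) = (-17.7282, -1.2057)
End effector: (-17.7282, -1.2057)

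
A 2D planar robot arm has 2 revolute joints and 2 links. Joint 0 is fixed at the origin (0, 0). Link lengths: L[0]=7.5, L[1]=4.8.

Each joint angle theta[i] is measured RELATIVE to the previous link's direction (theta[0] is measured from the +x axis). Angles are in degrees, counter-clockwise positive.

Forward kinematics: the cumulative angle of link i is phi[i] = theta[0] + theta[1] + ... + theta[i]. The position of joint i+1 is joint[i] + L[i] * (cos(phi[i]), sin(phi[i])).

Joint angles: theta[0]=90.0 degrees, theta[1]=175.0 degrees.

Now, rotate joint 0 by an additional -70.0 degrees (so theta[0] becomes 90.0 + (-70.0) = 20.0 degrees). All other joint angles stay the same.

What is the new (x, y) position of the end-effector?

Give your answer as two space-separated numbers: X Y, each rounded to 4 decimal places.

Answer: 2.4113 1.3228

Derivation:
joint[0] = (0.0000, 0.0000)  (base)
link 0: phi[0] = 20 = 20 deg
  cos(20 deg) = 0.9397, sin(20 deg) = 0.3420
  joint[1] = (0.0000, 0.0000) + 7.5 * (0.9397, 0.3420) = (0.0000 + 7.0477, 0.0000 + 2.5652) = (7.0477, 2.5652)
link 1: phi[1] = 20 + 175 = 195 deg
  cos(195 deg) = -0.9659, sin(195 deg) = -0.2588
  joint[2] = (7.0477, 2.5652) + 4.8 * (-0.9659, -0.2588) = (7.0477 + -4.6364, 2.5652 + -1.2423) = (2.4113, 1.3228)
End effector: (2.4113, 1.3228)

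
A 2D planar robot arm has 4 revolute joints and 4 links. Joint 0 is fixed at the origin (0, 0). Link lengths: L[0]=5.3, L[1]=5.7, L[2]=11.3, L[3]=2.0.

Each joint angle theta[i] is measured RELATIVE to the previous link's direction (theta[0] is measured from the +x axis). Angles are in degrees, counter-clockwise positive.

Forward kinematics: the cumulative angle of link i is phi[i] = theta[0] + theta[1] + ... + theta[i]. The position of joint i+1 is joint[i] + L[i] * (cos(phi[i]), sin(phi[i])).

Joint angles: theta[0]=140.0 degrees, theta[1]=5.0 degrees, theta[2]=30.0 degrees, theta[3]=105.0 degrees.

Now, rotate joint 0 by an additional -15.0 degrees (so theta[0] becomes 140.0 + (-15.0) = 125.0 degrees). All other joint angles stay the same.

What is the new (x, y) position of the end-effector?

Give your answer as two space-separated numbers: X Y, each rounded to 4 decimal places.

Answer: -17.4967 10.5804

Derivation:
joint[0] = (0.0000, 0.0000)  (base)
link 0: phi[0] = 125 = 125 deg
  cos(125 deg) = -0.5736, sin(125 deg) = 0.8192
  joint[1] = (0.0000, 0.0000) + 5.3 * (-0.5736, 0.8192) = (0.0000 + -3.0400, 0.0000 + 4.3415) = (-3.0400, 4.3415)
link 1: phi[1] = 125 + 5 = 130 deg
  cos(130 deg) = -0.6428, sin(130 deg) = 0.7660
  joint[2] = (-3.0400, 4.3415) + 5.7 * (-0.6428, 0.7660) = (-3.0400 + -3.6639, 4.3415 + 4.3665) = (-6.7038, 8.7080)
link 2: phi[2] = 125 + 5 + 30 = 160 deg
  cos(160 deg) = -0.9397, sin(160 deg) = 0.3420
  joint[3] = (-6.7038, 8.7080) + 11.3 * (-0.9397, 0.3420) = (-6.7038 + -10.6185, 8.7080 + 3.8648) = (-17.3224, 12.5728)
link 3: phi[3] = 125 + 5 + 30 + 105 = 265 deg
  cos(265 deg) = -0.0872, sin(265 deg) = -0.9962
  joint[4] = (-17.3224, 12.5728) + 2 * (-0.0872, -0.9962) = (-17.3224 + -0.1743, 12.5728 + -1.9924) = (-17.4967, 10.5804)
End effector: (-17.4967, 10.5804)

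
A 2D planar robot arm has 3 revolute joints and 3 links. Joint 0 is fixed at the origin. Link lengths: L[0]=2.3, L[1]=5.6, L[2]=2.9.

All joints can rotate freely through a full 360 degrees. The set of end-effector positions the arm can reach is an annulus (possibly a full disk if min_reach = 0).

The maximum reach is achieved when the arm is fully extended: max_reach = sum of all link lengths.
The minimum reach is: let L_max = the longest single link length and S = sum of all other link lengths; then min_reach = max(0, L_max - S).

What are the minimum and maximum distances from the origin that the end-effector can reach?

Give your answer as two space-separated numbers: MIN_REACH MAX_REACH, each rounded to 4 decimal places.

Link lengths: [2.3, 5.6, 2.9]
max_reach = 2.3 + 5.6 + 2.9 = 10.8
L_max = max([2.3, 5.6, 2.9]) = 5.6
S (sum of others) = 10.8 - 5.6 = 5.2
min_reach = max(0, 5.6 - 5.2) = max(0, 0.4) = 0.4

Answer: 0.4000 10.8000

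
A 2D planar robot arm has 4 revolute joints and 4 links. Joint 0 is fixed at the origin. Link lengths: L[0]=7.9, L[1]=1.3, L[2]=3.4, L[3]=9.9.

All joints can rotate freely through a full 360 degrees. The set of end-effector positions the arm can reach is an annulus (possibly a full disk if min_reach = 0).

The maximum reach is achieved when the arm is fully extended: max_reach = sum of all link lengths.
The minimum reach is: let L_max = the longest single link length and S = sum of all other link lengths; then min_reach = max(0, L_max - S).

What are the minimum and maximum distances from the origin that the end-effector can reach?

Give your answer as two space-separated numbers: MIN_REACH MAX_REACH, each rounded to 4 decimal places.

Link lengths: [7.9, 1.3, 3.4, 9.9]
max_reach = 7.9 + 1.3 + 3.4 + 9.9 = 22.5
L_max = max([7.9, 1.3, 3.4, 9.9]) = 9.9
S (sum of others) = 22.5 - 9.9 = 12.6
min_reach = max(0, 9.9 - 12.6) = max(0, -2.7) = 0

Answer: 0.0000 22.5000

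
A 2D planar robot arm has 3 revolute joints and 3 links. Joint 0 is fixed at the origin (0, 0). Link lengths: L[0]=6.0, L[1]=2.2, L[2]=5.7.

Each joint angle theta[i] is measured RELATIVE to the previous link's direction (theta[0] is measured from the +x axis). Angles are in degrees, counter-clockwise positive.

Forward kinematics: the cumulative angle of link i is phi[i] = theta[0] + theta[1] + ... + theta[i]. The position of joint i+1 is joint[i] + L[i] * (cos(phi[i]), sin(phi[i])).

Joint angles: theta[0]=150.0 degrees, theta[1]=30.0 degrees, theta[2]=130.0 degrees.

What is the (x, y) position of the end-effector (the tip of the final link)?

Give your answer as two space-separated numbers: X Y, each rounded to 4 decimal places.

joint[0] = (0.0000, 0.0000)  (base)
link 0: phi[0] = 150 = 150 deg
  cos(150 deg) = -0.8660, sin(150 deg) = 0.5000
  joint[1] = (0.0000, 0.0000) + 6 * (-0.8660, 0.5000) = (0.0000 + -5.1962, 0.0000 + 3.0000) = (-5.1962, 3.0000)
link 1: phi[1] = 150 + 30 = 180 deg
  cos(180 deg) = -1.0000, sin(180 deg) = 0.0000
  joint[2] = (-5.1962, 3.0000) + 2.2 * (-1.0000, 0.0000) = (-5.1962 + -2.2000, 3.0000 + 0.0000) = (-7.3962, 3.0000)
link 2: phi[2] = 150 + 30 + 130 = 310 deg
  cos(310 deg) = 0.6428, sin(310 deg) = -0.7660
  joint[3] = (-7.3962, 3.0000) + 5.7 * (0.6428, -0.7660) = (-7.3962 + 3.6639, 3.0000 + -4.3665) = (-3.7323, -1.3665)
End effector: (-3.7323, -1.3665)

Answer: -3.7323 -1.3665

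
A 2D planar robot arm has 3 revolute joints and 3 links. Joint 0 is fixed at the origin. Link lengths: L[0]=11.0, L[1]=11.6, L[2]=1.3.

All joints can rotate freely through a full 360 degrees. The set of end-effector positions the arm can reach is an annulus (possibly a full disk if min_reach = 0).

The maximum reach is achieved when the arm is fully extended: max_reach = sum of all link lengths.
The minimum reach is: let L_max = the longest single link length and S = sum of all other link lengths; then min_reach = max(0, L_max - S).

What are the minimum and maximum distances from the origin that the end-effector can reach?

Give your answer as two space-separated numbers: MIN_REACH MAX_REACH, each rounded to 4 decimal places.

Link lengths: [11.0, 11.6, 1.3]
max_reach = 11 + 11.6 + 1.3 = 23.9
L_max = max([11.0, 11.6, 1.3]) = 11.6
S (sum of others) = 23.9 - 11.6 = 12.3
min_reach = max(0, 11.6 - 12.3) = max(0, -0.7) = 0

Answer: 0.0000 23.9000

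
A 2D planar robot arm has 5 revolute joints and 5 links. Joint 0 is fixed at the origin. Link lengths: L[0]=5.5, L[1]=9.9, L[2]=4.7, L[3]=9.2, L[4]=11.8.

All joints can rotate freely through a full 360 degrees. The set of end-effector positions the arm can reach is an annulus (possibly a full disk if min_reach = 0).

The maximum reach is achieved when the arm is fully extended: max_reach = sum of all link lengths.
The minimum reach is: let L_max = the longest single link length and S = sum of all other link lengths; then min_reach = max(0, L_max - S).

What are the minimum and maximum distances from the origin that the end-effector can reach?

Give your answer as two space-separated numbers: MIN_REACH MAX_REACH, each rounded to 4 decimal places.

Answer: 0.0000 41.1000

Derivation:
Link lengths: [5.5, 9.9, 4.7, 9.2, 11.8]
max_reach = 5.5 + 9.9 + 4.7 + 9.2 + 11.8 = 41.1
L_max = max([5.5, 9.9, 4.7, 9.2, 11.8]) = 11.8
S (sum of others) = 41.1 - 11.8 = 29.3
min_reach = max(0, 11.8 - 29.3) = max(0, -17.5) = 0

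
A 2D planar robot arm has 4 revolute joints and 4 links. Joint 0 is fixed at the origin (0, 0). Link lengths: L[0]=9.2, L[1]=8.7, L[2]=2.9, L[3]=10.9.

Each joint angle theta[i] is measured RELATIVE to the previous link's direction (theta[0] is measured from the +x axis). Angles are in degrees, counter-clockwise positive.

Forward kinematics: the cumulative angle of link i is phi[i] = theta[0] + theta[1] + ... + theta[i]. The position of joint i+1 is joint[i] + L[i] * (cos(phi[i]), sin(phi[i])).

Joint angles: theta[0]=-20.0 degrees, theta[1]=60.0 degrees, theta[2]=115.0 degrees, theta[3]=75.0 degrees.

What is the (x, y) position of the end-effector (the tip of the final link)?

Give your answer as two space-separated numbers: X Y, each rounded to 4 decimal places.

joint[0] = (0.0000, 0.0000)  (base)
link 0: phi[0] = -20 = -20 deg
  cos(-20 deg) = 0.9397, sin(-20 deg) = -0.3420
  joint[1] = (0.0000, 0.0000) + 9.2 * (0.9397, -0.3420) = (0.0000 + 8.6452, 0.0000 + -3.1466) = (8.6452, -3.1466)
link 1: phi[1] = -20 + 60 = 40 deg
  cos(40 deg) = 0.7660, sin(40 deg) = 0.6428
  joint[2] = (8.6452, -3.1466) + 8.7 * (0.7660, 0.6428) = (8.6452 + 6.6646, -3.1466 + 5.5923) = (15.3098, 2.4457)
link 2: phi[2] = -20 + 60 + 115 = 155 deg
  cos(155 deg) = -0.9063, sin(155 deg) = 0.4226
  joint[3] = (15.3098, 2.4457) + 2.9 * (-0.9063, 0.4226) = (15.3098 + -2.6283, 2.4457 + 1.2256) = (12.6815, 3.6713)
link 3: phi[3] = -20 + 60 + 115 + 75 = 230 deg
  cos(230 deg) = -0.6428, sin(230 deg) = -0.7660
  joint[4] = (12.6815, 3.6713) + 10.9 * (-0.6428, -0.7660) = (12.6815 + -7.0064, 3.6713 + -8.3499) = (5.6751, -4.6786)
End effector: (5.6751, -4.6786)

Answer: 5.6751 -4.6786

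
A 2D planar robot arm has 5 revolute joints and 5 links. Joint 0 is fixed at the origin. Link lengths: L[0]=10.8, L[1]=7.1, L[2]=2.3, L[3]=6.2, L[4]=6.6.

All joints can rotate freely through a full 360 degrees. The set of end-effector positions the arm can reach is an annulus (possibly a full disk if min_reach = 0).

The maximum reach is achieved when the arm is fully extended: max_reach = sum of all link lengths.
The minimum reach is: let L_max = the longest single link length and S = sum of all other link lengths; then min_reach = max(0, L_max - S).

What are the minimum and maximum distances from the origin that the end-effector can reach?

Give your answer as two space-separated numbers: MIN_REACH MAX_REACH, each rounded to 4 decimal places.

Answer: 0.0000 33.0000

Derivation:
Link lengths: [10.8, 7.1, 2.3, 6.2, 6.6]
max_reach = 10.8 + 7.1 + 2.3 + 6.2 + 6.6 = 33
L_max = max([10.8, 7.1, 2.3, 6.2, 6.6]) = 10.8
S (sum of others) = 33 - 10.8 = 22.2
min_reach = max(0, 10.8 - 22.2) = max(0, -11.4) = 0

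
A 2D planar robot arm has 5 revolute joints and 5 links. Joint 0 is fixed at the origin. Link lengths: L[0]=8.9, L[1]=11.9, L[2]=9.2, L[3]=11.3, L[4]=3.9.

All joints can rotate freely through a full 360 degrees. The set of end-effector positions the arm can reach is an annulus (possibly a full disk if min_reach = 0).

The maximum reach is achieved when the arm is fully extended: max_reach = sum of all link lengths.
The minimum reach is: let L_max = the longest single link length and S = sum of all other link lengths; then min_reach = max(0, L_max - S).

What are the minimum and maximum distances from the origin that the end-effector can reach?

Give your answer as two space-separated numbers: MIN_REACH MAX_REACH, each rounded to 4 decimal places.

Answer: 0.0000 45.2000

Derivation:
Link lengths: [8.9, 11.9, 9.2, 11.3, 3.9]
max_reach = 8.9 + 11.9 + 9.2 + 11.3 + 3.9 = 45.2
L_max = max([8.9, 11.9, 9.2, 11.3, 3.9]) = 11.9
S (sum of others) = 45.2 - 11.9 = 33.3
min_reach = max(0, 11.9 - 33.3) = max(0, -21.4) = 0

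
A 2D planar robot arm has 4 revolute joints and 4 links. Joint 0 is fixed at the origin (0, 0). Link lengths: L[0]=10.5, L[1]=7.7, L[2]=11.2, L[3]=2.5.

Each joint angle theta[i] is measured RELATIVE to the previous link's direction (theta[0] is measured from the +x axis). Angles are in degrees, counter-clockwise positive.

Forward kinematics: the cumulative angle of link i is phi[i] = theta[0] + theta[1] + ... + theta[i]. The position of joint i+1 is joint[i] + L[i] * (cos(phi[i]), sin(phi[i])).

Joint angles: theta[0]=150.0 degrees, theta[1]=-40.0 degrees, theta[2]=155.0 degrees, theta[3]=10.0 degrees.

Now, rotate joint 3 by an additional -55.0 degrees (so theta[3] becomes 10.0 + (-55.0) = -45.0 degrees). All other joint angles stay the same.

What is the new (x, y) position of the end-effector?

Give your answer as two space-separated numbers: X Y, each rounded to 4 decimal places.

Answer: -14.6181 -0.2787

Derivation:
joint[0] = (0.0000, 0.0000)  (base)
link 0: phi[0] = 150 = 150 deg
  cos(150 deg) = -0.8660, sin(150 deg) = 0.5000
  joint[1] = (0.0000, 0.0000) + 10.5 * (-0.8660, 0.5000) = (0.0000 + -9.0933, 0.0000 + 5.2500) = (-9.0933, 5.2500)
link 1: phi[1] = 150 + -40 = 110 deg
  cos(110 deg) = -0.3420, sin(110 deg) = 0.9397
  joint[2] = (-9.0933, 5.2500) + 7.7 * (-0.3420, 0.9397) = (-9.0933 + -2.6336, 5.2500 + 7.2356) = (-11.7268, 12.4856)
link 2: phi[2] = 150 + -40 + 155 = 265 deg
  cos(265 deg) = -0.0872, sin(265 deg) = -0.9962
  joint[3] = (-11.7268, 12.4856) + 11.2 * (-0.0872, -0.9962) = (-11.7268 + -0.9761, 12.4856 + -11.1574) = (-12.7030, 1.3283)
link 3: phi[3] = 150 + -40 + 155 + -45 = 220 deg
  cos(220 deg) = -0.7660, sin(220 deg) = -0.6428
  joint[4] = (-12.7030, 1.3283) + 2.5 * (-0.7660, -0.6428) = (-12.7030 + -1.9151, 1.3283 + -1.6070) = (-14.6181, -0.2787)
End effector: (-14.6181, -0.2787)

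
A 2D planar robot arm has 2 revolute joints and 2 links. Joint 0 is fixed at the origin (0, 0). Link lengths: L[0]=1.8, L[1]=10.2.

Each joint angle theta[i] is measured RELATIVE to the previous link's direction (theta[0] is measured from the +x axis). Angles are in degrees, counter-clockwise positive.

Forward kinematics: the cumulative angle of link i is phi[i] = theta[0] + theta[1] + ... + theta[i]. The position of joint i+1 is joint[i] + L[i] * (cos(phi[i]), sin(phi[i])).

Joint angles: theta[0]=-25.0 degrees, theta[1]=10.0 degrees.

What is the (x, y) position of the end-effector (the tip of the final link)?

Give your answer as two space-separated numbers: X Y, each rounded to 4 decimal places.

joint[0] = (0.0000, 0.0000)  (base)
link 0: phi[0] = -25 = -25 deg
  cos(-25 deg) = 0.9063, sin(-25 deg) = -0.4226
  joint[1] = (0.0000, 0.0000) + 1.8 * (0.9063, -0.4226) = (0.0000 + 1.6314, 0.0000 + -0.7607) = (1.6314, -0.7607)
link 1: phi[1] = -25 + 10 = -15 deg
  cos(-15 deg) = 0.9659, sin(-15 deg) = -0.2588
  joint[2] = (1.6314, -0.7607) + 10.2 * (0.9659, -0.2588) = (1.6314 + 9.8524, -0.7607 + -2.6400) = (11.4838, -3.4007)
End effector: (11.4838, -3.4007)

Answer: 11.4838 -3.4007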